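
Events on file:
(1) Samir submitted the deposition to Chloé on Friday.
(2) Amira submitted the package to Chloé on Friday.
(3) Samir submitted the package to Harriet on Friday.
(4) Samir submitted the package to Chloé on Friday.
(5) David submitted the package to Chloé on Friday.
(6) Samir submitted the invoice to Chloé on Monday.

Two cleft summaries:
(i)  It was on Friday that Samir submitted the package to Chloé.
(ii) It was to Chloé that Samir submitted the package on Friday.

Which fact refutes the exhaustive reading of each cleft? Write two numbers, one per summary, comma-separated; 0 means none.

Summary (i) focuses "on Friday" (the setting); background agent = Samir, thing = the package, recipient = Chloé. No fact matches that background with a different setting, so 0.
Summary (ii) focuses "Chloé" (the recipient); background agent = Samir, thing = the package, setting = on Friday. Fact (3) matches that background with recipient = Harriet — refutes (ii).

0, 3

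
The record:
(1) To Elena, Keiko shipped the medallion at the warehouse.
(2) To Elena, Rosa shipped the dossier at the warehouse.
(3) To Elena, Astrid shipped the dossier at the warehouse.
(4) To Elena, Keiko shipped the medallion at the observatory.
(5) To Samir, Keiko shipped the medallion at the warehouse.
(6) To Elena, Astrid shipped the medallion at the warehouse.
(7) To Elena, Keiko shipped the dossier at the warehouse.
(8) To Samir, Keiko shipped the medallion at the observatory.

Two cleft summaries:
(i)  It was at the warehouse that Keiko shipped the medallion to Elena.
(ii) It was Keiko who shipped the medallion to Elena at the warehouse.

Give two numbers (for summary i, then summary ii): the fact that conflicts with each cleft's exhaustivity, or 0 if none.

4, 6

(i): focus "at the warehouse". Looking for Keiko as agent and the medallion as thing and Elena as recipient with some other setting — fact (4) has at the observatory there. Refuted.
(ii): focus "Keiko". Looking for the medallion as thing and Elena as recipient and at the warehouse as setting with some other agent — fact (6) has Astrid there. Refuted.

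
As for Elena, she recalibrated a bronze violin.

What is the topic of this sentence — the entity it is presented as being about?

The construction explicitly marks "Elena" as what the sentence is about — the topic.
The remainder of the clause is the comment (what is said about the topic).

Elena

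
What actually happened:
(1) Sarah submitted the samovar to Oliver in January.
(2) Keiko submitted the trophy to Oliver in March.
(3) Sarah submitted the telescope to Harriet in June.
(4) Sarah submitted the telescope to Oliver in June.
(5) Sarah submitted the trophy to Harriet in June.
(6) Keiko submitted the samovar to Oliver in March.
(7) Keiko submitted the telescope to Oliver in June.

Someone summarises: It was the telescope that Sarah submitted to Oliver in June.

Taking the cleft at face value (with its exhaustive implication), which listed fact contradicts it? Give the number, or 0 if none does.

0

The cleft puts "the telescope" in focus and presupposes the open proposition with agent = Sarah, recipient = Oliver, setting = in June.
The exhaustive reading says no other thing fits that background.
Every other fact differs from the presupposition on some backgrounded slot, so none challenges the exhaustivity.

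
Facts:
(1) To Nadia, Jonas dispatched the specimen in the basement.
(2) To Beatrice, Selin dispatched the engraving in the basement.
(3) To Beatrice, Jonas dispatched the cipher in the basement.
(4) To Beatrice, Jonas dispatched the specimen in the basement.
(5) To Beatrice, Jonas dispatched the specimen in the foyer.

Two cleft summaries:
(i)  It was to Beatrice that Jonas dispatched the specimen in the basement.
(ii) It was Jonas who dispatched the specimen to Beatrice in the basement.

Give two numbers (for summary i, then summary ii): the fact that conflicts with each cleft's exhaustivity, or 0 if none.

1, 0

(i): focus "Beatrice". Looking for agent = Jonas, thing = the specimen, setting = in the basement with some other recipient — fact (1) has Nadia there. Refuted.
(ii): focus "Jonas". No fact shares thing = the specimen, recipient = Beatrice, setting = in the basement with a different agent. 0.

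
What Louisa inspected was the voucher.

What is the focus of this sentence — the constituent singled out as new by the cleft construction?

the voucher

In a pseudo-cleft "What ... was X", the post-copular constituent X is the focus.
Here the focus is "the voucher". The backgrounded (presupposed) material includes "Louisa".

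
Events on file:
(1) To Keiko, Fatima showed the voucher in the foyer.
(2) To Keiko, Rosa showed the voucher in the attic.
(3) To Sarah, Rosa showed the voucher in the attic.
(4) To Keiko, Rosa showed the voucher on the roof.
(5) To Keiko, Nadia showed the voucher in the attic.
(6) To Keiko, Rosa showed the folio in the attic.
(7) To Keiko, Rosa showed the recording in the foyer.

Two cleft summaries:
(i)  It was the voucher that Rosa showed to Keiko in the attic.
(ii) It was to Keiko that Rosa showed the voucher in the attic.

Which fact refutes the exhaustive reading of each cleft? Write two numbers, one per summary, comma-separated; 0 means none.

6, 3

Summary (i) focuses "the voucher" (the thing); background Rosa as agent and Keiko as recipient and in the attic as setting. Fact (6) matches that background with thing = the folio — refutes (i).
Summary (ii) focuses "Keiko" (the recipient); background Rosa as agent and the voucher as thing and in the attic as setting. Fact (3) matches that background with recipient = Sarah — refutes (ii).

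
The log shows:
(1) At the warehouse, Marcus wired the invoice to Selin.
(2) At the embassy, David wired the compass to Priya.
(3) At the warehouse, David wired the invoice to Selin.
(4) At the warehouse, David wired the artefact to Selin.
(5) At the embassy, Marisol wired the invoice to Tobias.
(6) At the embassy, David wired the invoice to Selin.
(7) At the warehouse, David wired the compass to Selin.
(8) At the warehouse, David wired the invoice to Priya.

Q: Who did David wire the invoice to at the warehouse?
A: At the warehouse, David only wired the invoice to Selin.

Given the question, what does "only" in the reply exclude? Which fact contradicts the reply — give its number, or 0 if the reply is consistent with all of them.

The question "Who did ... to ...?" targets the recipient, so in the reply the focus falls on "Selin".
"Only" then excludes alternative recipients while the background — David as agent and the invoice as thing and at the warehouse as setting — is held fixed.
Fact (8) keeps David as agent and the invoice as thing and at the warehouse as setting but has recipient = Priya; that refutes the reply.
(Fact (6) would refute a reading with focus on the setting — but that is not what the question asks.)

8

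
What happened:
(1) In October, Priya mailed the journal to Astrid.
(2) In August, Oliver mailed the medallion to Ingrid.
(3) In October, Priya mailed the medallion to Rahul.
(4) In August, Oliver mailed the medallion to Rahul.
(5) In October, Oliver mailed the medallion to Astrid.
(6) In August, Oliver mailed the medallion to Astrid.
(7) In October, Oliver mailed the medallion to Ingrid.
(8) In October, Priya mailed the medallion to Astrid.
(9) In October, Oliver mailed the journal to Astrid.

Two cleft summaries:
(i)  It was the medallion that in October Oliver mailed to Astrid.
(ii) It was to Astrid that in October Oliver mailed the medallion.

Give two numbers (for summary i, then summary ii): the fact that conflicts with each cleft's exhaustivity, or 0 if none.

(i): focus "the medallion". Looking for Oliver as agent and Astrid as recipient and in October as setting with some other thing — fact (9) has the journal there. Refuted.
(ii): focus "Astrid". Looking for Oliver as agent and the medallion as thing and in October as setting with some other recipient — fact (7) has Ingrid there. Refuted.

9, 7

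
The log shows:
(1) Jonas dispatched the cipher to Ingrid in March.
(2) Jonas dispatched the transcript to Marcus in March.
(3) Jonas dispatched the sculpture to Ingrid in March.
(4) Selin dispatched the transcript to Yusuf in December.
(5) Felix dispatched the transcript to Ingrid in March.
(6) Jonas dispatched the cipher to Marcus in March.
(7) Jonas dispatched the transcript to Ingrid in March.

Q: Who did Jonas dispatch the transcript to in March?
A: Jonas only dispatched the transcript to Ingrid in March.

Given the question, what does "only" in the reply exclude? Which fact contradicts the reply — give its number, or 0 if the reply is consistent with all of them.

Answering "Who did ... to ...?" puts focus on the recipient — here, "Ingrid".
So "only" ranges over recipients; the rest (Jonas as agent and the transcript as thing and in March as setting) is presupposed.
Fact (2) shares the background with a different recipient (Marcus) — counterexample.
(Fact (1) would refute a reading with focus on the thing — but that is not what the question asks.)

2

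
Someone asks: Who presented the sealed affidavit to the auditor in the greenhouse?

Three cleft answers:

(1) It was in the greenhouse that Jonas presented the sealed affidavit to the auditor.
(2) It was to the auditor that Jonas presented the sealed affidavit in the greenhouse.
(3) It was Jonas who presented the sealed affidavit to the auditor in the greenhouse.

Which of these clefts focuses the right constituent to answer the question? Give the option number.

3

The question word "who" targets the subject (agent).
Option (1) clefts "in the greenhouse" — the location, not what was asked.
Option (2) clefts "to the auditor" — the recipient, not what was asked.
Option (3) clefts "Jonas" — that matches what the question asks about.
So the congruent reply is (3).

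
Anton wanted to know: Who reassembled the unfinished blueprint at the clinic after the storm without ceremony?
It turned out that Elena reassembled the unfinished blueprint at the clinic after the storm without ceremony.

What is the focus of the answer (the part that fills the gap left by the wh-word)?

Elena

The wh-word "who" asks about the subject (agent).
In the answer, "the unfinished blueprint", "at the clinic", "after the storm" and "without ceremony" are given — repeated from the question.
The constituent filling the subject (agent) gap is "Elena"; that is the focus and would carry nuclear stress.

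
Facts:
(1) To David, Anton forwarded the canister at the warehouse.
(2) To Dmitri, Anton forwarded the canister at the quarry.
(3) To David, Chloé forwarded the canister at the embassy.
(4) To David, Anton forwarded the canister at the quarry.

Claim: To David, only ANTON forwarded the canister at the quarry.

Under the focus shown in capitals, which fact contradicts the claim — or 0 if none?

0

The capitals mark "Anton" as focus. So "only" rules out other agents, with the rest (the canister as thing and David as recipient and at the quarry as setting) as background.
No fact matches the canister as thing and David as recipient and at the quarry as setting with a different agent — every other fact differs on at least one backgrounded slot. So no fact refutes it.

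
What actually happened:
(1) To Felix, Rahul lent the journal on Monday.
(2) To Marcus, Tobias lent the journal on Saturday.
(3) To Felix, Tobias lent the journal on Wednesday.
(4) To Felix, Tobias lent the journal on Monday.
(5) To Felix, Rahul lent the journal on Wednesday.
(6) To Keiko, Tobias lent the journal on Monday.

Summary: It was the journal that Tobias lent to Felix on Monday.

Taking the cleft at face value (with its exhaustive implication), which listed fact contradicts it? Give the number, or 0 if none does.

Focus of the cleft: "the journal" (the thing). Presupposed background: same agent, recipient, setting (Tobias / Felix / on Monday).
The exhaustive reading says no other thing fits that background.
Every other fact differs from the presupposition on some backgrounded slot, so none challenges the exhaustivity.

0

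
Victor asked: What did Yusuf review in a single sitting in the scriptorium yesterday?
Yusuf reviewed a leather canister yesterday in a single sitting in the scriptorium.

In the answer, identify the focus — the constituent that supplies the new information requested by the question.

a leather canister

The wh-word "what" asks about the direct object.
In the answer, "Yusuf", "yesterday", "in the scriptorium" and "in a single sitting" are given — repeated from the question.
The constituent filling the direct object gap is "a leather canister"; that is the focus and would carry nuclear stress.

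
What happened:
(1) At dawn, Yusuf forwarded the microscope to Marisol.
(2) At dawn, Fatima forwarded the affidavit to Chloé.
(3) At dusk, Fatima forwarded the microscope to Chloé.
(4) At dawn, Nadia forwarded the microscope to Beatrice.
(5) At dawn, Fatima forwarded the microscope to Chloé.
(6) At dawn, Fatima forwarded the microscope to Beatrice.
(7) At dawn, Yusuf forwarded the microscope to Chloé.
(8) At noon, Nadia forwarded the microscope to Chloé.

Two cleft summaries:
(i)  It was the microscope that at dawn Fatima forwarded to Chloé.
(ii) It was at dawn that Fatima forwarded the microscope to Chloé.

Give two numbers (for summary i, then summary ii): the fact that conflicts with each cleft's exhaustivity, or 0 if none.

2, 3

Summary (i) focuses "the microscope" (the thing); background same agent, recipient, setting (Fatima / Chloé / at dawn). Fact (2) matches that background with thing = the affidavit — refutes (i).
Summary (ii) focuses "at dawn" (the setting); background same agent, thing, recipient (Fatima / the microscope / Chloé). Fact (3) matches that background with setting = at dusk — refutes (ii).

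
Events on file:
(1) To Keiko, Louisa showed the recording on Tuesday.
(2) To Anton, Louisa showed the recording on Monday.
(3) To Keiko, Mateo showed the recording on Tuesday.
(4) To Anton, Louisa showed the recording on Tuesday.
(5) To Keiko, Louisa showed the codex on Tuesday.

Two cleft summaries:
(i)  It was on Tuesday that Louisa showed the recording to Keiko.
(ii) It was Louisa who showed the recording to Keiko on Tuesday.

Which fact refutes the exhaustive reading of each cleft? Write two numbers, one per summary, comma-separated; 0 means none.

(i): focus "on Tuesday". No fact shares same agent, thing, recipient (Louisa / the recording / Keiko) with a different setting. 0.
(ii): focus "Louisa". Looking for same thing, recipient, setting (the recording / Keiko / on Tuesday) with some other agent — fact (3) has Mateo there. Refuted.

0, 3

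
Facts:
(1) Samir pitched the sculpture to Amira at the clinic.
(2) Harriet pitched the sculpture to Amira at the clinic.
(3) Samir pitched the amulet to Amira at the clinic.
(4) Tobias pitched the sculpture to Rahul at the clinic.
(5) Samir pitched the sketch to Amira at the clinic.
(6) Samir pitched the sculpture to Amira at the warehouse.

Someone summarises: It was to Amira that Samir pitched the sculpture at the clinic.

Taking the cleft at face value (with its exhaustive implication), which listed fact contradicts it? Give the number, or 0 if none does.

0

The cleft puts "Amira" in focus and presupposes the open proposition with same agent, thing, setting (Samir / the sculpture / at the clinic).
The exhaustive reading says no other recipient fits that background.
No listed fact matches the background with a different recipient. Exhaustivity holds.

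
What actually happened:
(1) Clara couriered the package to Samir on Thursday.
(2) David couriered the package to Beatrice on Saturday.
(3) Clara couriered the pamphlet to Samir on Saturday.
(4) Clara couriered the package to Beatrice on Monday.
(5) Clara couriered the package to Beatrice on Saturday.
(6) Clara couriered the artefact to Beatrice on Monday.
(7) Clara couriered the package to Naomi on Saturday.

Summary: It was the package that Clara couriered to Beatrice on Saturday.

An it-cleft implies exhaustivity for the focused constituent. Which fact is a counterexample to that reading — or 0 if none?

0

The cleft puts "the package" in focus and presupposes the open proposition with same agent, recipient, setting (Clara / Beatrice / on Saturday).
The exhaustive reading says no other thing fits that background.
No listed fact matches the background with a different thing. Exhaustivity holds.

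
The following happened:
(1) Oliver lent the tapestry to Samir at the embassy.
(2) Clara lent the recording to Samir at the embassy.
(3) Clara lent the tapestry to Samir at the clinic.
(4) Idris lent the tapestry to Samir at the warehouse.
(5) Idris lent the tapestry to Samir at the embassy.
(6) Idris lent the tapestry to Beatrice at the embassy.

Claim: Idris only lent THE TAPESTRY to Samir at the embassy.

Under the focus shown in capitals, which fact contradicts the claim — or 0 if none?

The capitals mark "the tapestry" as focus. So "only" rules out other things, with the rest (agent = Idris, recipient = Samir, setting = at the embassy) as background.
Every other fact changes something in the background, not just the thing. Nothing refutes the claim.

0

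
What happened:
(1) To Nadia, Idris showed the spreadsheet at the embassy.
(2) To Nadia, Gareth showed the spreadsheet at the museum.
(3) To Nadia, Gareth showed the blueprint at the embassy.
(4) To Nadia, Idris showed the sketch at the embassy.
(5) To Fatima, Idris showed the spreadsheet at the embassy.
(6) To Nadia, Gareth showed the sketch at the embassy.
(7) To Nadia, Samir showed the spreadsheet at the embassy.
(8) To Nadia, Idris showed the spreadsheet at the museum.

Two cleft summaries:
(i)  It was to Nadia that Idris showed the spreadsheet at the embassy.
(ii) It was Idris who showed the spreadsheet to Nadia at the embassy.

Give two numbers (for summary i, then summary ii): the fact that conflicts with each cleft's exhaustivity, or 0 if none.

5, 7

(i): focus "Nadia". Looking for Idris as agent and the spreadsheet as thing and at the embassy as setting with some other recipient — fact (5) has Fatima there. Refuted.
(ii): focus "Idris". Looking for the spreadsheet as thing and Nadia as recipient and at the embassy as setting with some other agent — fact (7) has Samir there. Refuted.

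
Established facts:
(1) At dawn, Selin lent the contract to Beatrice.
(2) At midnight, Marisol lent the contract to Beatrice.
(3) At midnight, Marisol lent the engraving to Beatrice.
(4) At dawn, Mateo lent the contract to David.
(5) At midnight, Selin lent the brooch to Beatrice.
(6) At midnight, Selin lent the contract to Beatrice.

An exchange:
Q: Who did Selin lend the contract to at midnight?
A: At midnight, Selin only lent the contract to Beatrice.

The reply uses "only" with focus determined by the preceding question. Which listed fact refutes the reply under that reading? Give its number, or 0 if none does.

0

Answering "Who did ... to ...?" puts focus on the recipient — here, "Beatrice".
So "only" ranges over recipients; the rest (same agent, thing, setting (Selin / the contract / at midnight)) is presupposed.
No fact keeps same agent, thing, setting (Selin / the contract / at midnight) while changing the recipient; every other fact differs on something backgrounded. The reply stands.
(Fact (1) would refute a reading with focus on the setting — but that is not what the question asks.)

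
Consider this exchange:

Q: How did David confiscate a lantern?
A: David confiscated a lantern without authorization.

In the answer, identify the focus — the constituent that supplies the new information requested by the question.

without authorization

The wh-word "how" asks about the manner.
In the answer, "David" and "a lantern" are given — repeated from the question.
The constituent filling the manner gap is "without authorization"; that is the focus and would carry nuclear stress.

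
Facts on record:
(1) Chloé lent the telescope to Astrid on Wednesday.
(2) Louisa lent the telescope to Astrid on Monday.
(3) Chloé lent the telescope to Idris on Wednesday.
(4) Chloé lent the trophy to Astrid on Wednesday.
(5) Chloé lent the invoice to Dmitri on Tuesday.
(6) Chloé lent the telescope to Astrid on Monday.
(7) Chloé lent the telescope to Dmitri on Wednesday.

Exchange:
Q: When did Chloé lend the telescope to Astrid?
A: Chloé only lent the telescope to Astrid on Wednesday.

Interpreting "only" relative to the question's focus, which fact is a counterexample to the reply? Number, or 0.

6

The question "When did ...?" targets the setting, so in the reply the focus falls on "on Wednesday".
So "only" ranges over settings; the rest (Chloé as agent and the telescope as thing and Astrid as recipient) is presupposed.
Fact (6) keeps Chloé as agent and the telescope as thing and Astrid as recipient but has setting = on Monday; that refutes the reply.
(Fact (3) would refute a reading with focus on the recipient — but that is not what the question asks.)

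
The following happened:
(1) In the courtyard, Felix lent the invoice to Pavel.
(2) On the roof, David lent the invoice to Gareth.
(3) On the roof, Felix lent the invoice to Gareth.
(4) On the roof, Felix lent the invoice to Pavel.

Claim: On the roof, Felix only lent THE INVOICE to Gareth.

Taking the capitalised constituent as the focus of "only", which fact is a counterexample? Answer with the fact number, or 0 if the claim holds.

Focus (in capitals) is "the invoice" — the thing. "Only" excludes alternative things while holding fixed same agent, recipient, setting (Felix / Gareth / on the roof).
No fact matches same agent, recipient, setting (Felix / Gareth / on the roof) with a different thing — every other fact differs on at least one backgrounded slot. So no fact refutes it.

0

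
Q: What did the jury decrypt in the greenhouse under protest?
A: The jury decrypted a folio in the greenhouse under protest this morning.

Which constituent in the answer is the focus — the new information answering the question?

The wh-word "what" asks about the direct object.
In the answer, "the jury", "under protest" and "in the greenhouse" are given — repeated from the question.
"this morning" is also new, but it specifies the time, which is not what the question asks about — so it is not the focus.
The constituent filling the direct object gap is "a folio"; that is the focus.

a folio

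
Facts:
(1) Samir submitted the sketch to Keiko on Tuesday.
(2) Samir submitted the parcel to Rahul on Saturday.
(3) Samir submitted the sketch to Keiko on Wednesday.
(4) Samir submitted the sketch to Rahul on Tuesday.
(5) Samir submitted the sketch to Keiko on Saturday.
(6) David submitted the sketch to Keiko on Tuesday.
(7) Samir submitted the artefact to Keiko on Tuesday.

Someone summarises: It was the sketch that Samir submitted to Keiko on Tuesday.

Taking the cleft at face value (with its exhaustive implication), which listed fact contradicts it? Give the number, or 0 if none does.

Focus of the cleft: "the sketch" (the thing). Presupposed background: Samir as agent and Keiko as recipient and on Tuesday as setting.
The exhaustive reading says no other thing fits that background.
But fact (7) also has Samir as agent and Keiko as recipient and on Tuesday as setting, with thing = the artefact — so the exhaustive reading fails.

7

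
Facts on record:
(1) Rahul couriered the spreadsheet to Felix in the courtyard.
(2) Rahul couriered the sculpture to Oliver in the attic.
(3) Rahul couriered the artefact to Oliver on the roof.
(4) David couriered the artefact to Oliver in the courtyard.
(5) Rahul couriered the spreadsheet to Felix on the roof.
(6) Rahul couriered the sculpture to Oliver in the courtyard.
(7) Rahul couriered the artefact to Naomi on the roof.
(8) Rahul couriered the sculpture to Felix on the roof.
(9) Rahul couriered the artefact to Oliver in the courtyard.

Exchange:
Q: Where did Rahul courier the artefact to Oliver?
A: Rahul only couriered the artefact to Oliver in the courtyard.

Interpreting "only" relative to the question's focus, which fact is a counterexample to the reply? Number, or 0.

3

The question "Where did ...?" targets the setting, so in the reply the focus falls on "in the courtyard".
So "only" ranges over settings; the rest (Rahul as agent and the artefact as thing and Oliver as recipient) is presupposed.
Fact (3) shares the background with a different setting (on the roof) — counterexample.
(Fact (6) would refute a reading with focus on the thing — but that is not what the question asks.)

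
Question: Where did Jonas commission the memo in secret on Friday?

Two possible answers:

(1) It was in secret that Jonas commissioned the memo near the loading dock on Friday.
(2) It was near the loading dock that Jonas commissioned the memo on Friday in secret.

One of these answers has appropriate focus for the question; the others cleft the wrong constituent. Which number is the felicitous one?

The question word "where" targets the location.
Option (1) clefts "in secret" — the manner, not what was asked.
Option (2) clefts "near the loading dock" — that matches what the question asks about.
So the congruent reply is (2).

2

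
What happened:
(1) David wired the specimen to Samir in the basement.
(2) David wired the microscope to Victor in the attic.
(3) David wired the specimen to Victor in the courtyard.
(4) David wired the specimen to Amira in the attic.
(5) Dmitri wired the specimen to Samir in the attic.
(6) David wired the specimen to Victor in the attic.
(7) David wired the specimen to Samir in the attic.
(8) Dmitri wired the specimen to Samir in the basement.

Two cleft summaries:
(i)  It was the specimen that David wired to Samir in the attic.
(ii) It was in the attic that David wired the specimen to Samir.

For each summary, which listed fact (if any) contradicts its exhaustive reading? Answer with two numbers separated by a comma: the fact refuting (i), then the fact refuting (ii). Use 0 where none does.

Summary (i) focuses "the specimen" (the thing); background David as agent and Samir as recipient and in the attic as setting. No fact matches that background with a different thing, so 0.
Summary (ii) focuses "in the attic" (the setting); background David as agent and the specimen as thing and Samir as recipient. Fact (1) matches that background with setting = in the basement — refutes (ii).

0, 1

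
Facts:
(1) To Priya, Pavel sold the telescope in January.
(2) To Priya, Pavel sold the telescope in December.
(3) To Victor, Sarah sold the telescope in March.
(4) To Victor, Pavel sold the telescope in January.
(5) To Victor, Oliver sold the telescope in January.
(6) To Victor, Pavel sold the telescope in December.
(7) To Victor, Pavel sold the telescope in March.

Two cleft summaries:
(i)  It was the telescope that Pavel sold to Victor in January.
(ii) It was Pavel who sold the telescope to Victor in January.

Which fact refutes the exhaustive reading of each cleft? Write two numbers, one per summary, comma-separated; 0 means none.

0, 5

(i): focus "the telescope". No fact shares agent = Pavel, recipient = Victor, setting = in January with a different thing. 0.
(ii): focus "Pavel". Looking for thing = the telescope, recipient = Victor, setting = in January with some other agent — fact (5) has Oliver there. Refuted.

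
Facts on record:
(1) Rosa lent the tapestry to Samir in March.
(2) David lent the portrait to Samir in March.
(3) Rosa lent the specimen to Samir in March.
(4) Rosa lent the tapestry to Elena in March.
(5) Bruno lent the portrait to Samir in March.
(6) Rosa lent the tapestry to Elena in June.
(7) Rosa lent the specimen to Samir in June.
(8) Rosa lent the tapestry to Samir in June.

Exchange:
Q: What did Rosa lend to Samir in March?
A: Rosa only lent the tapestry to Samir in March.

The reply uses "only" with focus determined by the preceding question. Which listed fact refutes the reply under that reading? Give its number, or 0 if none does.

3

The question "What did ...?" targets the thing, so in the reply the focus falls on "the tapestry".
"Only" then excludes alternative things while the background — agent = Rosa, recipient = Samir, setting = in March — is held fixed.
Fact (3) shares the background with a different thing (the specimen) — counterexample.
(Fact (8) would refute a reading with focus on the setting — but that is not what the question asks.)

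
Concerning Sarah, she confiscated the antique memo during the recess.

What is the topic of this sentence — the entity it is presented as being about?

The construction explicitly marks "Sarah" as what the sentence is about — the topic.
The remainder of the clause is the comment (what is said about the topic).

Sarah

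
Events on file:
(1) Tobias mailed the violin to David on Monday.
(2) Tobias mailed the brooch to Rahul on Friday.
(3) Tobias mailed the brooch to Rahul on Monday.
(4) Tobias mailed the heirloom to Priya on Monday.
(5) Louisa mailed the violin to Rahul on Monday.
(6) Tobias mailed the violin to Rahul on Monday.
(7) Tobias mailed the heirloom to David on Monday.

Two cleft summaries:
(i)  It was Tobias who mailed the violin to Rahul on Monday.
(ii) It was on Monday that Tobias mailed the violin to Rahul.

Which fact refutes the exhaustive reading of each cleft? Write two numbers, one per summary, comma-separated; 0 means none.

Summary (i) focuses "Tobias" (the agent); background same thing, recipient, setting (the violin / Rahul / on Monday). Fact (5) matches that background with agent = Louisa — refutes (i).
Summary (ii) focuses "on Monday" (the setting); background same agent, thing, recipient (Tobias / the violin / Rahul). No fact matches that background with a different setting, so 0.

5, 0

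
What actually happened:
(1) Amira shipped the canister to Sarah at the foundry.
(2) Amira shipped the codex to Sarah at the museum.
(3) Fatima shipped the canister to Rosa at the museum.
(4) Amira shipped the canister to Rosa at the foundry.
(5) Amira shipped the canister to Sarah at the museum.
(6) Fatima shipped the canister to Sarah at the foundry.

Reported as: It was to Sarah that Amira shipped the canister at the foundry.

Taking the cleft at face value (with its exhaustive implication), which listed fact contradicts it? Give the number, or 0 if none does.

4

Focus of the cleft: "Sarah" (the recipient). Presupposed background: same agent, thing, setting (Amira / the canister / at the foundry).
Exhaustivity: Sarah is the only recipient satisfying that background.
But fact (4) also has same agent, thing, setting (Amira / the canister / at the foundry), with recipient = Rosa — so the exhaustive reading fails.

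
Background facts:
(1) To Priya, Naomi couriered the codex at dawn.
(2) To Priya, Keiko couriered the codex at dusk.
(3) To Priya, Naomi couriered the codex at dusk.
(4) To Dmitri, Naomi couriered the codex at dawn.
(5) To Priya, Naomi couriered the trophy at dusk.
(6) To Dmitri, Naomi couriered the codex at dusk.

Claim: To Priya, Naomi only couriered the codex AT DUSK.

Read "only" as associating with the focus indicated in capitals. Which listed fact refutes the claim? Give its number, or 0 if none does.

1

The capitals mark "at dusk" as focus. So "only" rules out other settings, with the rest (agent = Naomi, thing = the codex, recipient = Priya) as background.
Fact (1) matches on agent = Naomi, thing = the codex, recipient = Priya, but has setting = at dawn instead. That refutes the claim.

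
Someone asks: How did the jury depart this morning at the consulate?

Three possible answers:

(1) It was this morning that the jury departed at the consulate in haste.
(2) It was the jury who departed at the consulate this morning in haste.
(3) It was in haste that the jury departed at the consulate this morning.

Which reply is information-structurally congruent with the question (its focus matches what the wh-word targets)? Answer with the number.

3

The question word "how" targets the manner.
Option (1) clefts "this morning" — the time, not what was asked.
Option (2) clefts "the jury" — the subject (agent), not what was asked.
Option (3) clefts "in haste" — that matches what the question asks about.
So the congruent reply is (3).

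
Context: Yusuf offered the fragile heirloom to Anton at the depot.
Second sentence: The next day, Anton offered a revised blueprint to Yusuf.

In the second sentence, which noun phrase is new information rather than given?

"Anton" and "Yusuf" in the second sentence are given — already mentioned in the context.
"a revised blueprint" has no antecedent in the context; it is discourse-new (the indefinite article also signals a new referent).

a revised blueprint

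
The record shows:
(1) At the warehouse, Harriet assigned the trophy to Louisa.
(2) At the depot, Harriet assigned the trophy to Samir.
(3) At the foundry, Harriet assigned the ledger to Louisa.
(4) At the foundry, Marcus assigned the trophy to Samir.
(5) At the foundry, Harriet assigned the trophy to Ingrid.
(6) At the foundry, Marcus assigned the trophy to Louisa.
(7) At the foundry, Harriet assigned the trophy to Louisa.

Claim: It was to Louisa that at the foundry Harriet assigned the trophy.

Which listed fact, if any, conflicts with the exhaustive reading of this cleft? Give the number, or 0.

The cleft puts "Louisa" in focus and presupposes the open proposition with agent = Harriet, thing = the trophy, setting = at the foundry.
Exhaustivity: Louisa is the only recipient satisfying that background.
But fact (5) also has agent = Harriet, thing = the trophy, setting = at the foundry, with recipient = Ingrid — so the exhaustive reading fails.

5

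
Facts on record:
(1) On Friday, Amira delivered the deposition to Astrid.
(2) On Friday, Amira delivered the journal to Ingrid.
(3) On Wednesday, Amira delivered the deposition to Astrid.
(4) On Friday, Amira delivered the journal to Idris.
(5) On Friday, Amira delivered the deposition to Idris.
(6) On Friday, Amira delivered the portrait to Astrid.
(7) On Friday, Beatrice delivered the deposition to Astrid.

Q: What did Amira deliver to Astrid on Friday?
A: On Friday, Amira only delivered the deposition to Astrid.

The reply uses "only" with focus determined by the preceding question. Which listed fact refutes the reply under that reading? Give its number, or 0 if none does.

The question "What did ...?" targets the thing, so in the reply the focus falls on "the deposition".
"Only" then excludes alternative things while the background — Amira as agent and Astrid as recipient and on Friday as setting — is held fixed.
Fact (6) keeps Amira as agent and Astrid as recipient and on Friday as setting but has thing = the portrait; that refutes the reply.
(Fact (5) would refute a reading with focus on the recipient — but that is not what the question asks.)

6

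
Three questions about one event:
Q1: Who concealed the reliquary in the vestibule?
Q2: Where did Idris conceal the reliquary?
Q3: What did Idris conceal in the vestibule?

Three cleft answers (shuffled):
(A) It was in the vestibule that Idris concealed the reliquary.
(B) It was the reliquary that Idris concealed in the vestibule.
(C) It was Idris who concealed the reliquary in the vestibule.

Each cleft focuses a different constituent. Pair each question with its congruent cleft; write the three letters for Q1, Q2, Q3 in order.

CAB

Q1 asks about the subject (agent); cleft (C) focuses "Idris", which is the subject (agent) — so Q1 → C.
Q2 asks about the location; cleft (A) focuses "in the vestibule", which is the location — so Q2 → A.
Q3 asks about the direct object; cleft (B) focuses "the reliquary", which is the direct object — so Q3 → B.
Mapping: Q1→C, Q2→A, Q3→B.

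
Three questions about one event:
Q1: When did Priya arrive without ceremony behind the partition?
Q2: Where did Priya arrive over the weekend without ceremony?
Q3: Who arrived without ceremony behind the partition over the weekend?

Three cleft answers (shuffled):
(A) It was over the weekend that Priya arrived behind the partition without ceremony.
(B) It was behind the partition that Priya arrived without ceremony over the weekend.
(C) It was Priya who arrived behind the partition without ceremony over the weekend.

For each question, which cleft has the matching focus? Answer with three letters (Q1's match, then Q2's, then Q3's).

Q1 asks about the time; cleft (A) focuses "over the weekend", which is the time — so Q1 → A.
Q2 asks about the location; cleft (B) focuses "behind the partition", which is the location — so Q2 → B.
Q3 asks about the subject (agent); cleft (C) focuses "Priya", which is the subject (agent) — so Q3 → C.
Mapping: Q1→A, Q2→B, Q3→C.

ABC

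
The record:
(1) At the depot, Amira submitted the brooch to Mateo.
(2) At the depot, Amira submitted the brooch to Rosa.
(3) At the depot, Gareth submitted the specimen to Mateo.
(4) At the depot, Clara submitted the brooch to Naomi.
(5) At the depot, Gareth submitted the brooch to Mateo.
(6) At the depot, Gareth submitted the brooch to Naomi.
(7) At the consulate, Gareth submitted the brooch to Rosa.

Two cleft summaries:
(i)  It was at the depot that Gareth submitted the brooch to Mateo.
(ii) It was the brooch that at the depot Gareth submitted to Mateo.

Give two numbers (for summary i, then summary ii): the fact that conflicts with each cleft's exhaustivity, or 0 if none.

Summary (i) focuses "at the depot" (the setting); background agent = Gareth, thing = the brooch, recipient = Mateo. No fact matches that background with a different setting, so 0.
Summary (ii) focuses "the brooch" (the thing); background agent = Gareth, recipient = Mateo, setting = at the depot. Fact (3) matches that background with thing = the specimen — refutes (ii).

0, 3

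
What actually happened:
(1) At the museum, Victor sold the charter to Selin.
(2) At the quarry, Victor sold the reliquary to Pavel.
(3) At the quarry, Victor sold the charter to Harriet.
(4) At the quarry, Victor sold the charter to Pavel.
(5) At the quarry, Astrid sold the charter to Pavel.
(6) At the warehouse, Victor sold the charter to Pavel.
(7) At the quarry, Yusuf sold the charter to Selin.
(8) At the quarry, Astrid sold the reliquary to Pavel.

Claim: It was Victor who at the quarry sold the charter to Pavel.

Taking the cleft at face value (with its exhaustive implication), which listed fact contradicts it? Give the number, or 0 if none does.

Focus of the cleft: "Victor" (the agent). Presupposed background: same thing, recipient, setting (the charter / Pavel / at the quarry).
Exhaustivity: Victor is the only agent satisfying that background.
Fact (5) shares the background but with agent = Astrid; exhaustivity is violated.

5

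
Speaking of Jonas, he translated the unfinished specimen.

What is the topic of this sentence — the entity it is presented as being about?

Jonas

The construction explicitly marks "Jonas" as what the sentence is about — the topic.
The remainder of the clause is the comment (what is said about the topic).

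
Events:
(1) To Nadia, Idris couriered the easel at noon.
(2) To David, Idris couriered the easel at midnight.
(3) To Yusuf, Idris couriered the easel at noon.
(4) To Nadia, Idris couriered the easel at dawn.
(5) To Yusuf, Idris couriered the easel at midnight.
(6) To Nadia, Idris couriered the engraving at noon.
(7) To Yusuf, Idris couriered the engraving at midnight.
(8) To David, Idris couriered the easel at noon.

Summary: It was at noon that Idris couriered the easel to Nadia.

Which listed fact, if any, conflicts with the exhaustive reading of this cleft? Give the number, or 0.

4

Focus of the cleft: "at noon" (the setting). Presupposed background: agent = Idris, thing = the easel, recipient = Nadia.
Exhaustivity: at noon is the only setting satisfying that background.
Fact (4) shares the background but with setting = at dawn; exhaustivity is violated.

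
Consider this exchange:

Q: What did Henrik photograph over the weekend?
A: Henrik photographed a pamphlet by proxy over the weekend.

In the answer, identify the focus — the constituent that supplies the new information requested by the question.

The wh-word "what" asks about the direct object.
In the answer, "Henrik" and "over the weekend" are given — repeated from the question.
"by proxy" is also new, but it specifies the manner, which is not what the question asks about — so it is not the focus.
The constituent filling the direct object gap is "a pamphlet"; that is the focus.

a pamphlet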